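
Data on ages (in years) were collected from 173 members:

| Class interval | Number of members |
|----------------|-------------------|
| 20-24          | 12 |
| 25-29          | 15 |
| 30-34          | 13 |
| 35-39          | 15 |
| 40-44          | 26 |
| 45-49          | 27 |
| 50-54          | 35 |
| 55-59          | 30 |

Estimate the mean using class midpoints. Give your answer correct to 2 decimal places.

Midpoints: 22, 27, 32, 37, 42, 47, 52, 57
Σfm = 12×22 + 15×27 + 13×32 + 15×37 + 26×42 + 27×47 + 35×52 + 30×57 = 7531
n = Σf = 173
Mean = 7531 / 173 = 43.5318

43.53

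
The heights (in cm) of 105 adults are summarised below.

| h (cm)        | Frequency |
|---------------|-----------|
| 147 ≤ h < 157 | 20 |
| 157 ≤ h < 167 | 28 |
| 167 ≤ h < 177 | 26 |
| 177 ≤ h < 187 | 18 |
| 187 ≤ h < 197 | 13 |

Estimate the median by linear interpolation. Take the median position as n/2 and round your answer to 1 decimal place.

Cumulative frequencies: 20, 48, 74, 92, 105
n = 105; position = n/2 = 52.5.
This falls in the class 167 ≤ h < 177: L = 167, F = 48, f = 26, h = 10.
Median ≈ 167 + ((52.5 − 48) / 26) × 10 = 168.7308

168.7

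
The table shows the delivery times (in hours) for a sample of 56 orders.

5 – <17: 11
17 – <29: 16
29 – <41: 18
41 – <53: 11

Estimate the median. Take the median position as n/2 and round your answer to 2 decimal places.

29.67

Cumulative frequencies: 11, 27, 45, 56
n = 56; position = n/2 = 28.
This falls in the class 29 – <41: L = 29, F = 27, f = 18, h = 12.
Median ≈ 29 + ((28 − 27) / 18) × 12 = 29.6667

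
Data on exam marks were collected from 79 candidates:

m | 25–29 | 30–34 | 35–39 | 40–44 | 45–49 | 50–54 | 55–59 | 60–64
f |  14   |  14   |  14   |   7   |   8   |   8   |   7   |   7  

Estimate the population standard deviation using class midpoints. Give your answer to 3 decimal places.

11.383

Midpoints: 27, 32, 37, 42, 47, 52, 57, 62
n = 79, Σfm = 3263, mean = 41.3038
Σfm² = 145011
Σf(m − x̄)² = Σfm² − (Σfm)²/n = 145011 − 3263²/79 = 10236.7089
Population variance = 10236.7089 / 79 = 129.5786
Standard deviation = √129.5786 = 11.3833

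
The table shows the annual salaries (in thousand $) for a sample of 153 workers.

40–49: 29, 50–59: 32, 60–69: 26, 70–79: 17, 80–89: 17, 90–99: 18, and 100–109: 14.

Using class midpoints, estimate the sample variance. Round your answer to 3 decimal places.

385.561

Midpoints: 44.5, 54.5, 64.5, 74.5, 84.5, 94.5, 104.5
n = 153, Σfm = 10578.5, mean = 69.1405
Σfm² = 790008.25
Σf(m − x̄)² = Σfm² − (Σfm)²/n = 790008.25 − 10578.5²/153 = 58605.2288
Sample variance = 58605.2288 / 152 = 385.5607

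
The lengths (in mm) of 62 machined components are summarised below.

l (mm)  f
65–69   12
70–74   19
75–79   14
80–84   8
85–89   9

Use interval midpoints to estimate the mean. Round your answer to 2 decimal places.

Midpoints: 67, 72, 77, 82, 87
Σfm = 12×67 + 19×72 + 14×77 + 8×82 + 9×87 = 4689
n = Σf = 62
Mean = 4689 / 62 = 75.6290

75.63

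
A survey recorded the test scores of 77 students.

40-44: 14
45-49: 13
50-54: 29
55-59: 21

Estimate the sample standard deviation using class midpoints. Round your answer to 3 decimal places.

5.282

Midpoints: 42, 47, 52, 57
n = 77, Σfm = 3904, mean = 50.7013
Σfm² = 200058
Σf(m − x̄)² = Σfm² − (Σfm)²/n = 200058 − 3904²/77 = 2120.1299
Sample variance = 2120.1299 / 76 = 27.8964
Standard deviation = √27.8964 = 5.2817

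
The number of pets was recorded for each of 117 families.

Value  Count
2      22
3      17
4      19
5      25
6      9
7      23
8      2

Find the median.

Cumulative frequencies: 22, 39, 58, 83, 92, 115, 117
n = 117, so the median is the value in position (n+1)/2 = 59.
Position 59 falls at value 5.

5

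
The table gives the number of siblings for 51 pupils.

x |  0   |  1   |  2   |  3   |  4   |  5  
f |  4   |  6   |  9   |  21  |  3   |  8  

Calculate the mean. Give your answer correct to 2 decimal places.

Values: 0, 1, 2, 3, 4, 5
Σfx = 4×0 + 6×1 + 9×2 + 21×3 + 3×4 + 8×5 = 139
n = Σf = 51
Mean = 139 / 51 = 2.7255

2.73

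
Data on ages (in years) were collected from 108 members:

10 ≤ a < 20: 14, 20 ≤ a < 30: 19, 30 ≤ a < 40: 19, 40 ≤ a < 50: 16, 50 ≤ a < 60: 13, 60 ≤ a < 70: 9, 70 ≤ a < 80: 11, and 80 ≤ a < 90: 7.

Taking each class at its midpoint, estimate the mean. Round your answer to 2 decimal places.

44.35

Midpoints: 15, 25, 35, 45, 55, 65, 75, 85
Σfm = 14×15 + 19×25 + 19×35 + 16×45 + 13×55 + 9×65 + 11×75 + 7×85 = 4790
n = Σf = 108
Mean = 4790 / 108 = 44.3519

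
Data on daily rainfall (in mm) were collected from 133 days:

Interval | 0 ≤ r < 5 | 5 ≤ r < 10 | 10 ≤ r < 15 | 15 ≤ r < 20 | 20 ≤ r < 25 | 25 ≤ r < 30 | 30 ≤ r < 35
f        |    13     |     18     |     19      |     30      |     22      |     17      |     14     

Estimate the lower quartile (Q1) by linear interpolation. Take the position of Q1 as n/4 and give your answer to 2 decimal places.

Cumulative frequencies: 13, 31, 50, 80, 102, 119, 133
n = 133; position = n/4 = 33.25.
This falls in the class 10 ≤ r < 15: L = 10, F = 31, f = 19, h = 5.
Lower quartile ≈ 10 + ((33.25 − 31) / 19) × 5 = 10.5921

10.59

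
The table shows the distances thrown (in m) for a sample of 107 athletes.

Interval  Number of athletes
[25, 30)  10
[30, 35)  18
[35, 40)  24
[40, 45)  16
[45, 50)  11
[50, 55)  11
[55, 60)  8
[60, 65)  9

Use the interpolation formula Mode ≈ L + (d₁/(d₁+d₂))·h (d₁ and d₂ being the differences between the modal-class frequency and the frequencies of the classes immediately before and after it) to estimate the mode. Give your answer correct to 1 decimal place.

Modal class: [35, 40) (highest frequency 24).
d₁ = 24 − 18 = 6, d₂ = 24 − 16 = 8
Mode ≈ 35 + (6/(6+8)) × 5 = 35 + 2.1429 = 37.1429

37.1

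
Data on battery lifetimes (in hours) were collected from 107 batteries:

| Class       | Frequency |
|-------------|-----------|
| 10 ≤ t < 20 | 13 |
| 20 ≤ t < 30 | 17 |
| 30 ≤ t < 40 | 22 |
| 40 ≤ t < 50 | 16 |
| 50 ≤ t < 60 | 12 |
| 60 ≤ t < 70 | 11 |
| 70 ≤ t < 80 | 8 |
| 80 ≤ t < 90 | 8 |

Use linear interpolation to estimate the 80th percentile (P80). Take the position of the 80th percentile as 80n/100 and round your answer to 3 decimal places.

Cumulative frequencies: 13, 30, 52, 68, 80, 91, 99, 107
n = 107; position = 80n/100 = 85.6.
This falls in the class 60 ≤ t < 70: L = 60, F = 80, f = 11, h = 10.
80th percentile ≈ 60 + ((85.6 − 80) / 11) × 10 = 65.0909

65.091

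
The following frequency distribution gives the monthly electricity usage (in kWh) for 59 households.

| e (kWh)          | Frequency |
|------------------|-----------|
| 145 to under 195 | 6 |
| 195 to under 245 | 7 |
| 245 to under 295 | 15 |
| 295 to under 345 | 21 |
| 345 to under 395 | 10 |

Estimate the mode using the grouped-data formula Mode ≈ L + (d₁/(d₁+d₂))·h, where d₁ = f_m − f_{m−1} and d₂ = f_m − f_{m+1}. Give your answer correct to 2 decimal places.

312.65

Modal class: 295 to under 345 (highest frequency 21).
d₁ = 21 − 15 = 6, d₂ = 21 − 10 = 11
Mode ≈ 295 + (6/(6+11)) × 50 = 295 + 17.6471 = 312.6471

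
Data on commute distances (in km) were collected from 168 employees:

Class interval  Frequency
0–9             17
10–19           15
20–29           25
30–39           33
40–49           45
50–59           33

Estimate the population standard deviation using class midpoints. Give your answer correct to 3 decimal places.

15.714

Midpoints: 4.5, 14.5, 24.5, 34.5, 44.5, 54.5
n = 168, Σfm = 5846, mean = 34.7976
Σfm² = 244912
Σf(m − x̄)² = Σfm² − (Σfm)²/n = 244912 − 5846²/168 = 41485.1190
Population variance = 41485.1190 / 168 = 246.9352
Standard deviation = √246.9352 = 15.7142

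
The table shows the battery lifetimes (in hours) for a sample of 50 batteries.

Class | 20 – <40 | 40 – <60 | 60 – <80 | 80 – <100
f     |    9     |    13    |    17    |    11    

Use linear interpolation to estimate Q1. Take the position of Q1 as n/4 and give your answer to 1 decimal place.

Cumulative frequencies: 9, 22, 39, 50
n = 50; position = n/4 = 12.5.
This falls in the class 40 – <60: L = 40, F = 9, f = 13, h = 20.
Lower quartile ≈ 40 + ((12.5 − 9) / 13) × 20 = 45.3846

45.4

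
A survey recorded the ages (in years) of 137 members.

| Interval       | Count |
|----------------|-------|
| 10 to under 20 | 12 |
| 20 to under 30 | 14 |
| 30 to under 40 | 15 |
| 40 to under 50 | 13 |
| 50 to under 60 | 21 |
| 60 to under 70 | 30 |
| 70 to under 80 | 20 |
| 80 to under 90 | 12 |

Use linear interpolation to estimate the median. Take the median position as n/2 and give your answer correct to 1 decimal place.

Cumulative frequencies: 12, 26, 41, 54, 75, 105, 125, 137
n = 137; position = n/2 = 68.5.
This falls in the class 50 to under 60: L = 50, F = 54, f = 21, h = 10.
Median ≈ 50 + ((68.5 − 54) / 21) × 10 = 56.9048

56.9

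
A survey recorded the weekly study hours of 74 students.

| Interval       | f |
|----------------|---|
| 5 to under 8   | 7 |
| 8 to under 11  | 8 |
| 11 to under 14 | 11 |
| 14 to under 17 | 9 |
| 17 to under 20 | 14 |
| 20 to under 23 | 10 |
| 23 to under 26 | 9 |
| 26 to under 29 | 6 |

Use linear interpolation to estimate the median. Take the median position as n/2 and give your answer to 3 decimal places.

17.429

Cumulative frequencies: 7, 15, 26, 35, 49, 59, 68, 74
n = 74; position = n/2 = 37.
This falls in the class 17 to under 20: L = 17, F = 35, f = 14, h = 3.
Median ≈ 17 + ((37 − 35) / 14) × 3 = 17.4286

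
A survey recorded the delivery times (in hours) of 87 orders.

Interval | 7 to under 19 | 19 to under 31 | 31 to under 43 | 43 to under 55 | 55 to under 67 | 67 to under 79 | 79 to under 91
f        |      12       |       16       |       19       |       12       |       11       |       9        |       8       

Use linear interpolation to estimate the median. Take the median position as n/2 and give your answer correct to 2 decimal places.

40.79

Cumulative frequencies: 12, 28, 47, 59, 70, 79, 87
n = 87; position = n/2 = 43.5.
This falls in the class 31 to under 43: L = 31, F = 28, f = 19, h = 12.
Median ≈ 31 + ((43.5 − 28) / 19) × 12 = 40.7895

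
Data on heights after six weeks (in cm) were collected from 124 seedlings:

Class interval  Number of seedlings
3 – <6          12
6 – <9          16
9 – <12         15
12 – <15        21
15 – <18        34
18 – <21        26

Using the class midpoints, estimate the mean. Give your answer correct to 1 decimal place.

13.6

Midpoints: 4.5, 7.5, 10.5, 13.5, 16.5, 19.5
Σfm = 12×4.5 + 16×7.5 + 15×10.5 + 21×13.5 + 34×16.5 + 26×19.5 = 1683
n = Σf = 124
Mean = 1683 / 124 = 13.5726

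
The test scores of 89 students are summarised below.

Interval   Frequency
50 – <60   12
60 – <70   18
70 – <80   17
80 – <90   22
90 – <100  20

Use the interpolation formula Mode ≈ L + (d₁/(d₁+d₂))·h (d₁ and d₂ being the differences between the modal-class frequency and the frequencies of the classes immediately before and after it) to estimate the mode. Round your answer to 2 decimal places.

87.14

Modal class: 80 – <90 (highest frequency 22).
d₁ = 22 − 17 = 5, d₂ = 22 − 20 = 2
Mode ≈ 80 + (5/(5+2)) × 10 = 80 + 7.1429 = 87.1429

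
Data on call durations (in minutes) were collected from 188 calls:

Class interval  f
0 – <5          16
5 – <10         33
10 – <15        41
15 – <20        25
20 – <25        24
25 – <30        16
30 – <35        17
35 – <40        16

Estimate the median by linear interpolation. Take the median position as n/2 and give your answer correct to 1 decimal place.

15.8

Cumulative frequencies: 16, 49, 90, 115, 139, 155, 172, 188
n = 188; position = n/2 = 94.
This falls in the class 15 – <20: L = 15, F = 90, f = 25, h = 5.
Median ≈ 15 + ((94 − 90) / 25) × 5 = 15.8000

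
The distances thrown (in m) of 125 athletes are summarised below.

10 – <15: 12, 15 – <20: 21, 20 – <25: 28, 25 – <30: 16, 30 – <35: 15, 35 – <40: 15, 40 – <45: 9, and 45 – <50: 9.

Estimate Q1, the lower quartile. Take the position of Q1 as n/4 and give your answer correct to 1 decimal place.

Cumulative frequencies: 12, 33, 61, 77, 92, 107, 116, 125
n = 125; position = n/4 = 31.25.
This falls in the class 15 – <20: L = 15, F = 12, f = 21, h = 5.
Lower quartile ≈ 15 + ((31.25 − 12) / 21) × 5 = 19.5833

19.6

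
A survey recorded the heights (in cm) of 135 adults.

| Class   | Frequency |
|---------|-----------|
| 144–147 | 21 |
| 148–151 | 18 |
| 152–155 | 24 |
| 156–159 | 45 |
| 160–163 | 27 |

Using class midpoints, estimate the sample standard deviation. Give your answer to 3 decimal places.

5.395

Midpoints: 145.5, 149.5, 153.5, 157.5, 161.5
n = 135, Σfm = 20878.5, mean = 154.6556
Σfm² = 3232875.75
Σf(m − x̄)² = Σfm² − (Σfm)²/n = 3232875.75 − 20878.5²/135 = 3899.7333
Sample variance = 3899.7333 / 134 = 29.1025
Standard deviation = √29.1025 = 5.3947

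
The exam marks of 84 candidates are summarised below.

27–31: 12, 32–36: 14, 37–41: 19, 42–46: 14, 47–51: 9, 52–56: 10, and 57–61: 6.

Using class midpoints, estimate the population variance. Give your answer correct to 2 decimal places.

Midpoints: 29, 34, 39, 44, 49, 54, 59
n = 84, Σfm = 3516, mean = 41.8571
Σfm² = 153934
Σf(m − x̄)² = Σfm² − (Σfm)²/n = 153934 − 3516²/84 = 6764.2857
Population variance = 6764.2857 / 84 = 80.5272

80.53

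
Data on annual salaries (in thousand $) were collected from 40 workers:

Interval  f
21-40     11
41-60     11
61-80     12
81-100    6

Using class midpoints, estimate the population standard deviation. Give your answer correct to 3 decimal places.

20.682

Midpoints: 30.5, 50.5, 70.5, 90.5
n = 40, Σfm = 2280, mean = 57.0000
Σfm² = 147070
Σf(m − x̄)² = Σfm² − (Σfm)²/n = 147070 − 2280²/40 = 17110.0000
Population variance = 17110.0000 / 40 = 427.7500
Standard deviation = √427.7500 = 20.6821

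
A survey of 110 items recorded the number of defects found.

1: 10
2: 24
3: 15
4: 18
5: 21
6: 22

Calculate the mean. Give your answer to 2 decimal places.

3.75

Values: 1, 2, 3, 4, 5, 6
Σfx = 10×1 + 24×2 + 15×3 + 18×4 + 21×5 + 22×6 = 412
n = Σf = 110
Mean = 412 / 110 = 3.7455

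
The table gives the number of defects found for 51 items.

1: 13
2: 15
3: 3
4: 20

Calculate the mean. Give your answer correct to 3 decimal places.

Values: 1, 2, 3, 4
Σfx = 13×1 + 15×2 + 3×3 + 20×4 = 132
n = Σf = 51
Mean = 132 / 51 = 2.5882

2.588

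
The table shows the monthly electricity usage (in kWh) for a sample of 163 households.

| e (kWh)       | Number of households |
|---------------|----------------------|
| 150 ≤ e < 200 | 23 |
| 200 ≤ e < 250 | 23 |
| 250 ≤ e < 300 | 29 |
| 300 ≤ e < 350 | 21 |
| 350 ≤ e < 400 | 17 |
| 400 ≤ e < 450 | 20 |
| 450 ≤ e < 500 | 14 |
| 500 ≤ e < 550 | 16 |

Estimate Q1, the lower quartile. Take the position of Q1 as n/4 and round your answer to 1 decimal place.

Cumulative frequencies: 23, 46, 75, 96, 113, 133, 147, 163
n = 163; position = n/4 = 40.75.
This falls in the class 200 ≤ e < 250: L = 200, F = 23, f = 23, h = 50.
Lower quartile ≈ 200 + ((40.75 − 23) / 23) × 50 = 238.5870

238.6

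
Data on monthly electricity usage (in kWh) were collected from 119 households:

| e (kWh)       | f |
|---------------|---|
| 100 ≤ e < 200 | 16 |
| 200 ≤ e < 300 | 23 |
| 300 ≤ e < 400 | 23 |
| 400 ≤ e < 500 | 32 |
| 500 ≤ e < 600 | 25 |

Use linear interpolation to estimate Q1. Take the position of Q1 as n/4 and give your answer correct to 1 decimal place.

Cumulative frequencies: 16, 39, 62, 94, 119
n = 119; position = n/4 = 29.75.
This falls in the class 200 ≤ e < 300: L = 200, F = 16, f = 23, h = 100.
Lower quartile ≈ 200 + ((29.75 − 16) / 23) × 100 = 259.7826

259.8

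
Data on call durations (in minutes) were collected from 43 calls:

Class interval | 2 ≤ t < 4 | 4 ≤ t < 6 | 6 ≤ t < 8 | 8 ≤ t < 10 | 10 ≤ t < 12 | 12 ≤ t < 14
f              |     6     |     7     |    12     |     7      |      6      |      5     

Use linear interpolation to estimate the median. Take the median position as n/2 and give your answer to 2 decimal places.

Cumulative frequencies: 6, 13, 25, 32, 38, 43
n = 43; position = n/2 = 21.5.
This falls in the class 6 ≤ t < 8: L = 6, F = 13, f = 12, h = 2.
Median ≈ 6 + ((21.5 − 13) / 12) × 2 = 7.4167

7.42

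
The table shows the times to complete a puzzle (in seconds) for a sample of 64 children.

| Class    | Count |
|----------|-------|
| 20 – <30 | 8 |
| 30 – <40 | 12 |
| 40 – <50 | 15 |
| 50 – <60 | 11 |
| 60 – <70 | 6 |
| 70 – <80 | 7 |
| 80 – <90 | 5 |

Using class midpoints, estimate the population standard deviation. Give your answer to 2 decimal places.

Midpoints: 25, 35, 45, 55, 65, 75, 85
n = 64, Σfm = 3240, mean = 50.6250
Σfm² = 184200
Σf(m − x̄)² = Σfm² − (Σfm)²/n = 184200 − 3240²/64 = 20175.0000
Population variance = 20175.0000 / 64 = 315.2344
Standard deviation = √315.2344 = 17.7548

17.75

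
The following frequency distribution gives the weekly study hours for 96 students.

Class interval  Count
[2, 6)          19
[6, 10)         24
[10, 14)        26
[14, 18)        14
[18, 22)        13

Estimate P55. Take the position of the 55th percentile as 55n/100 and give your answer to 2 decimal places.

Cumulative frequencies: 19, 43, 69, 83, 96
n = 96; position = 55n/100 = 52.8.
This falls in the class [10, 14): L = 10, F = 43, f = 26, h = 4.
55th percentile ≈ 10 + ((52.8 − 43) / 26) × 4 = 11.5077

11.51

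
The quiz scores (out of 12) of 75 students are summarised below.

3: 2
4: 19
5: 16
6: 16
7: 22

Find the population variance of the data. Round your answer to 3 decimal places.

Values: 3, 4, 5, 6, 7
n = 75, Σfx = 412, mean = 5.4933
Σfx² = 2376
Σf(x − x̄)² = Σfx² − (Σfx)²/n = 2376 − 412²/75 = 112.7467
Population variance = 112.7467 / 75 = 1.5033

1.503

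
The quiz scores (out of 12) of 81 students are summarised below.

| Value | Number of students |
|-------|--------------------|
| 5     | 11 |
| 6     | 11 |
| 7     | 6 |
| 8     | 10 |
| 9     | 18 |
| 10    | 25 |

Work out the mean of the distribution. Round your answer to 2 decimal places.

8.09

Values: 5, 6, 7, 8, 9, 10
Σfx = 11×5 + 11×6 + 6×7 + 10×8 + 18×9 + 25×10 = 655
n = Σf = 81
Mean = 655 / 81 = 8.0864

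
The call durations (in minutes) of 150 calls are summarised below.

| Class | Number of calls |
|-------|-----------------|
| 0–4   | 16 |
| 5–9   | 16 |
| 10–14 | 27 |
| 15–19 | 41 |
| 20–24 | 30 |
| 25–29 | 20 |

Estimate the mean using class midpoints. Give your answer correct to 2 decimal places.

Midpoints: 2, 7, 12, 17, 22, 27
Σfm = 16×2 + 16×7 + 27×12 + 41×17 + 30×22 + 20×27 = 2365
n = Σf = 150
Mean = 2365 / 150 = 15.7667

15.77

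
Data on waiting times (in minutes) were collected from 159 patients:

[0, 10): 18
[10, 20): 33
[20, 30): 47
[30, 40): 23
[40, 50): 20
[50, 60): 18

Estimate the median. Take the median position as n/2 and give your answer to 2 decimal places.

Cumulative frequencies: 18, 51, 98, 121, 141, 159
n = 159; position = n/2 = 79.5.
This falls in the class [20, 30): L = 20, F = 51, f = 47, h = 10.
Median ≈ 20 + ((79.5 − 51) / 47) × 10 = 26.0638

26.06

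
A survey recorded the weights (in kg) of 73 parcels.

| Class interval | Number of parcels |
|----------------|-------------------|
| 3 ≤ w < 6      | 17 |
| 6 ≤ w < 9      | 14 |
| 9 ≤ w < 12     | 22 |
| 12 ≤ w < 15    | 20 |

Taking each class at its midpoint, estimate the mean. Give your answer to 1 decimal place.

Midpoints: 4.5, 7.5, 10.5, 13.5
Σfm = 17×4.5 + 14×7.5 + 22×10.5 + 20×13.5 = 682.5
n = Σf = 73
Mean = 682.5 / 73 = 9.3493

9.3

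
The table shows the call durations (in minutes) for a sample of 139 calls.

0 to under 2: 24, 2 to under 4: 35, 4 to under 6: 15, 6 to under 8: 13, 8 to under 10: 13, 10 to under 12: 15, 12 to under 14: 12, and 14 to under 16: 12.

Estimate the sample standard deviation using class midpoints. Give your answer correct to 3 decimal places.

Midpoints: 1, 3, 5, 7, 9, 11, 13, 15
n = 139, Σfm = 913, mean = 6.5683
Σfm² = 8947
Σf(m − x̄)² = Σfm² − (Σfm)²/n = 8947 − 913²/139 = 2950.1007
Sample variance = 2950.1007 / 138 = 21.3775
Standard deviation = √21.3775 = 4.6236

4.624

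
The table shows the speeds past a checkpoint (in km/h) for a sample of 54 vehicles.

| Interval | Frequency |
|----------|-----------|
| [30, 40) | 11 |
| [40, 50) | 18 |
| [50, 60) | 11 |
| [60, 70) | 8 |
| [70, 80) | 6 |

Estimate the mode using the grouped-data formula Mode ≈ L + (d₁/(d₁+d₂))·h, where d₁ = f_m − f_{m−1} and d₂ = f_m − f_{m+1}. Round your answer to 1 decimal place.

Modal class: [40, 50) (highest frequency 18).
d₁ = 18 − 11 = 7, d₂ = 18 − 11 = 7
Mode ≈ 40 + (7/(7+7)) × 10 = 40 + 5.0000 = 45.0000

45.0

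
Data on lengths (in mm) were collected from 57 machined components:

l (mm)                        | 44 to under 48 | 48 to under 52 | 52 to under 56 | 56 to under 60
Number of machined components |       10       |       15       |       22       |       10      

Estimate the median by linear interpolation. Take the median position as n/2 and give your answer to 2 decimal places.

Cumulative frequencies: 10, 25, 47, 57
n = 57; position = n/2 = 28.5.
This falls in the class 52 to under 56: L = 52, F = 25, f = 22, h = 4.
Median ≈ 52 + ((28.5 − 25) / 22) × 4 = 52.6364

52.64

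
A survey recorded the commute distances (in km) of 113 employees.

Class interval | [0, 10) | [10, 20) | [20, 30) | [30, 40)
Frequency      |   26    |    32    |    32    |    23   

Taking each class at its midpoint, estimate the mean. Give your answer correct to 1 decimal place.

Midpoints: 5, 15, 25, 35
Σfm = 26×5 + 32×15 + 32×25 + 23×35 = 2215
n = Σf = 113
Mean = 2215 / 113 = 19.6018

19.6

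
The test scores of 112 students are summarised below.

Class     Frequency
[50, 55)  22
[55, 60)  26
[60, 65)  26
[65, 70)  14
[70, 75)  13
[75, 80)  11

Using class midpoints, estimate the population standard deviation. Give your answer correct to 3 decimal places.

7.890

Midpoints: 52.5, 57.5, 62.5, 67.5, 72.5, 77.5
n = 112, Σfm = 7015, mean = 62.6339
Σfm² = 446350
Σf(m − x̄)² = Σfm² − (Σfm)²/n = 446350 − 7015²/112 = 6972.9911
Population variance = 6972.9911 / 112 = 62.2588
Standard deviation = √62.2588 = 7.8904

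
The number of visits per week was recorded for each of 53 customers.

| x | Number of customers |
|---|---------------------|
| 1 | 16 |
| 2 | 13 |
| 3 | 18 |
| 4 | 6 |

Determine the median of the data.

Cumulative frequencies: 16, 29, 47, 53
n = 53, so the median is the value in position (n+1)/2 = 27.
Position 27 falls at value 2.

2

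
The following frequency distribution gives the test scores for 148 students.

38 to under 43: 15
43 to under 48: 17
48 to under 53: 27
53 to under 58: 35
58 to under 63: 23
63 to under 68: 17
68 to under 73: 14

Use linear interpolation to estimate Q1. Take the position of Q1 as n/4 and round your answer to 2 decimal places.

Cumulative frequencies: 15, 32, 59, 94, 117, 134, 148
n = 148; position = n/4 = 37.
This falls in the class 48 to under 53: L = 48, F = 32, f = 27, h = 5.
Lower quartile ≈ 48 + ((37 − 32) / 27) × 5 = 48.9259

48.93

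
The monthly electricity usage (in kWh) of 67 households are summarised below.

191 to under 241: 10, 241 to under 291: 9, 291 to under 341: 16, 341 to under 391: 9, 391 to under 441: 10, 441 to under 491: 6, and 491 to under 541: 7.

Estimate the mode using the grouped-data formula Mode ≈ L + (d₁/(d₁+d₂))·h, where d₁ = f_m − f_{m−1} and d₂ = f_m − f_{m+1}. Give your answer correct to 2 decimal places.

316.00

Modal class: 291 to under 341 (highest frequency 16).
d₁ = 16 − 9 = 7, d₂ = 16 − 9 = 7
Mode ≈ 291 + (7/(7+7)) × 50 = 291 + 25.0000 = 316.0000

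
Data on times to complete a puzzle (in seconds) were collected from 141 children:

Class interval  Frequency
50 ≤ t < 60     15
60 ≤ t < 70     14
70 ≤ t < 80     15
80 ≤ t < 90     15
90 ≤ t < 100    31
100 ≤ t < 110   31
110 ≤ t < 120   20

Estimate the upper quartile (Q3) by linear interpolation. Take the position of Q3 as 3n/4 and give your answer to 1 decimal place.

105.1

Cumulative frequencies: 15, 29, 44, 59, 90, 121, 141
n = 141; position = 3n/4 = 105.75.
This falls in the class 100 ≤ t < 110: L = 100, F = 90, f = 31, h = 10.
Upper quartile ≈ 100 + ((105.75 − 90) / 31) × 10 = 105.0806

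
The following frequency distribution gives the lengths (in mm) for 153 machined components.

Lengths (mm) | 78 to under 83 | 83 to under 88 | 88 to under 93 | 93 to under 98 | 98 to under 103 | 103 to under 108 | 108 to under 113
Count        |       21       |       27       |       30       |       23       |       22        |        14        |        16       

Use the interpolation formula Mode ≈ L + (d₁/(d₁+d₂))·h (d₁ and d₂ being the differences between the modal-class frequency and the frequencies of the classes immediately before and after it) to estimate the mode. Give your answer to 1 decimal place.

89.5

Modal class: 88 to under 93 (highest frequency 30).
d₁ = 30 − 27 = 3, d₂ = 30 − 23 = 7
Mode ≈ 88 + (3/(3+7)) × 5 = 88 + 1.5000 = 89.5000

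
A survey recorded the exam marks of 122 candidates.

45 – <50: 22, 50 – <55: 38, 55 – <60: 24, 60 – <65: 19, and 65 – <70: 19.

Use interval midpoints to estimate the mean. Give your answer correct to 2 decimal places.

56.48

Midpoints: 47.5, 52.5, 57.5, 62.5, 67.5
Σfm = 22×47.5 + 38×52.5 + 24×57.5 + 19×62.5 + 19×67.5 = 6890
n = Σf = 122
Mean = 6890 / 122 = 56.4754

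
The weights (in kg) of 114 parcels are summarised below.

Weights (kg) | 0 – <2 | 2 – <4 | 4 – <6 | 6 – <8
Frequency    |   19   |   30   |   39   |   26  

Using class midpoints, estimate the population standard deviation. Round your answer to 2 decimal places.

2.02

Midpoints: 1, 3, 5, 7
n = 114, Σfm = 486, mean = 4.2632
Σfm² = 2538
Σf(m − x̄)² = Σfm² − (Σfm)²/n = 2538 − 486²/114 = 466.1053
Population variance = 466.1053 / 114 = 4.0886
Standard deviation = √4.0886 = 2.0220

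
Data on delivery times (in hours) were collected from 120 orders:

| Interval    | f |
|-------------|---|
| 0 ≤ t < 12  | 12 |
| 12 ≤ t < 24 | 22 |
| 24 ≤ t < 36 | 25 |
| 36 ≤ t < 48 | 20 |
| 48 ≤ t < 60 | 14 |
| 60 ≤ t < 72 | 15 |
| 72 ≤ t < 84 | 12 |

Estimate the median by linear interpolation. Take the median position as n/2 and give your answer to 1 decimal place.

Cumulative frequencies: 12, 34, 59, 79, 93, 108, 120
n = 120; position = n/2 = 60.
This falls in the class 36 ≤ t < 48: L = 36, F = 59, f = 20, h = 12.
Median ≈ 36 + ((60 − 59) / 20) × 12 = 36.6000

36.6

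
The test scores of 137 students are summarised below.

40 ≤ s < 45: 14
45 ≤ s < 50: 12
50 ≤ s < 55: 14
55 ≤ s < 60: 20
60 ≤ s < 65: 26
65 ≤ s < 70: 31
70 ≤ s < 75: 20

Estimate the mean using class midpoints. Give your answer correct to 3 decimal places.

Midpoints: 42.5, 47.5, 52.5, 57.5, 62.5, 67.5, 72.5
Σfm = 14×42.5 + 12×47.5 + 14×52.5 + 20×57.5 + 26×62.5 + 31×67.5 + 20×72.5 = 8217.5
n = Σf = 137
Mean = 8217.5 / 137 = 59.9818

59.982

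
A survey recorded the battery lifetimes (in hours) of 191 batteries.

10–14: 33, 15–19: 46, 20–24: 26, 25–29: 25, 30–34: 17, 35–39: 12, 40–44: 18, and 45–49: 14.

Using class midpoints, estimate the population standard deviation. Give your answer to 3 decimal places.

Midpoints: 12, 17, 22, 27, 32, 37, 42, 47
n = 191, Σfm = 4827, mean = 25.2723
Σfm² = 145369
Σf(m − x̄)² = Σfm² − (Σfm)²/n = 145369 − 4827²/191 = 23379.8429
Population variance = 23379.8429 / 191 = 122.4076
Standard deviation = √122.4076 = 11.0638

11.064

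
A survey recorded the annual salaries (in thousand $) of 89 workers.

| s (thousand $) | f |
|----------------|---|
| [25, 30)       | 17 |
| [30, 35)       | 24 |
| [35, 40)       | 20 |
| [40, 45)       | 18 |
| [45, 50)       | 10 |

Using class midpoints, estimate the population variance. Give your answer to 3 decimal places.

40.872

Midpoints: 27.5, 32.5, 37.5, 42.5, 47.5
n = 89, Σfm = 3237.5, mean = 36.3764
Σfm² = 121406.25
Σf(m − x̄)² = Σfm² − (Σfm)²/n = 121406.25 − 3237.5²/89 = 3637.6404
Population variance = 3637.6404 / 89 = 40.8724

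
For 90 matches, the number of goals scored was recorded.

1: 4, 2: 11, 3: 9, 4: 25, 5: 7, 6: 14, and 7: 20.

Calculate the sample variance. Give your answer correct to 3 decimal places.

Values: 1, 2, 3, 4, 5, 6, 7
n = 90, Σfx = 412, mean = 4.5778
Σfx² = 2188
Σf(x − x̄)² = Σfx² − (Σfx)²/n = 2188 − 412²/90 = 301.9556
Sample variance = 301.9556 / 89 = 3.3928

3.393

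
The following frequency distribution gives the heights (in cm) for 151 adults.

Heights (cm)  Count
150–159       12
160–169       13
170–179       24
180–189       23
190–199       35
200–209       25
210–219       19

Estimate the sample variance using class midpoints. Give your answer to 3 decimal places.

312.821

Midpoints: 154.5, 164.5, 174.5, 184.5, 194.5, 204.5, 214.5
n = 151, Σfm = 28419.5, mean = 188.2086
Σfm² = 5395717.75
Σf(m − x̄)² = Σfm² − (Σfm)²/n = 5395717.75 − 28419.5²/151 = 46923.1788
Sample variance = 46923.1788 / 150 = 312.8212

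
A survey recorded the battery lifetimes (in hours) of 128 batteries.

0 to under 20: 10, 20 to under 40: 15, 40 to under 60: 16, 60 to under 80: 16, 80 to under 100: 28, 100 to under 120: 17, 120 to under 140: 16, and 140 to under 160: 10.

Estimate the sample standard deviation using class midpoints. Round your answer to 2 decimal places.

Midpoints: 10, 30, 50, 70, 90, 110, 130, 150
n = 128, Σfm = 10440, mean = 81.5625
Σfm² = 1060800
Σf(m − x̄)² = Σfm² − (Σfm)²/n = 1060800 − 10440²/128 = 209287.5000
Sample variance = 209287.5000 / 127 = 1647.9331
Standard deviation = √1647.9331 = 40.5947

40.59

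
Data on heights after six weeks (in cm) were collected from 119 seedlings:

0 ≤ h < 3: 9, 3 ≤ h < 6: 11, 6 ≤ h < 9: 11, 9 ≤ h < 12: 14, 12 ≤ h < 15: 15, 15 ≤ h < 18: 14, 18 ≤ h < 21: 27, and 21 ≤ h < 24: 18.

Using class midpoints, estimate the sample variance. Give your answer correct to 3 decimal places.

44.433

Midpoints: 1.5, 4.5, 7.5, 10.5, 13.5, 16.5, 19.5, 22.5
n = 119, Σfm = 1657.5, mean = 13.9286
Σfm² = 28329.75
Σf(m − x̄)² = Σfm² − (Σfm)²/n = 28329.75 − 1657.5²/119 = 5243.1429
Sample variance = 5243.1429 / 118 = 44.4334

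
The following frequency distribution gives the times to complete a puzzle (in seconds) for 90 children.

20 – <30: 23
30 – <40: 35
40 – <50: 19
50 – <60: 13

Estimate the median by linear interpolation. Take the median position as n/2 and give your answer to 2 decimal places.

36.29

Cumulative frequencies: 23, 58, 77, 90
n = 90; position = n/2 = 45.
This falls in the class 30 – <40: L = 30, F = 23, f = 35, h = 10.
Median ≈ 30 + ((45 − 23) / 35) × 10 = 36.2857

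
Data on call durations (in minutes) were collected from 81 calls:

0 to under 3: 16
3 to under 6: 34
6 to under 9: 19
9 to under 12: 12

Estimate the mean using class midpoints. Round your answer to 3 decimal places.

Midpoints: 1.5, 4.5, 7.5, 10.5
Σfm = 16×1.5 + 34×4.5 + 19×7.5 + 12×10.5 = 445.5
n = Σf = 81
Mean = 445.5 / 81 = 5.5000

5.500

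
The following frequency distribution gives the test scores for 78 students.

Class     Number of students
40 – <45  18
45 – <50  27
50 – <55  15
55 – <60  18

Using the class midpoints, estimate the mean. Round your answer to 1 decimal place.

49.6

Midpoints: 42.5, 47.5, 52.5, 57.5
Σfm = 18×42.5 + 27×47.5 + 15×52.5 + 18×57.5 = 3870
n = Σf = 78
Mean = 3870 / 78 = 49.6154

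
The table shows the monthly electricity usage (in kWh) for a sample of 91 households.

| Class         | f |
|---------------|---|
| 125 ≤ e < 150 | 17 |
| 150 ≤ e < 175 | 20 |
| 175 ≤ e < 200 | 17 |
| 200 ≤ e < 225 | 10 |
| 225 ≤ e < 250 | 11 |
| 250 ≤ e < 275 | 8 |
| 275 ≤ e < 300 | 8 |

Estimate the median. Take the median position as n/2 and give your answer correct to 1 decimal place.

Cumulative frequencies: 17, 37, 54, 64, 75, 83, 91
n = 91; position = n/2 = 45.5.
This falls in the class 175 ≤ e < 200: L = 175, F = 37, f = 17, h = 25.
Median ≈ 175 + ((45.5 − 37) / 17) × 25 = 187.5000

187.5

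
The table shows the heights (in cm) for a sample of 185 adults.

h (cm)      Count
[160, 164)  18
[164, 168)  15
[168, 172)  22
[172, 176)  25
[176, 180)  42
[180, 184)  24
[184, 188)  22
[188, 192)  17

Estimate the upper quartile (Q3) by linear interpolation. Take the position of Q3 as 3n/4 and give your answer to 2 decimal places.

182.79

Cumulative frequencies: 18, 33, 55, 80, 122, 146, 168, 185
n = 185; position = 3n/4 = 138.75.
This falls in the class [180, 184): L = 180, F = 122, f = 24, h = 4.
Upper quartile ≈ 180 + ((138.75 − 122) / 24) × 4 = 182.7917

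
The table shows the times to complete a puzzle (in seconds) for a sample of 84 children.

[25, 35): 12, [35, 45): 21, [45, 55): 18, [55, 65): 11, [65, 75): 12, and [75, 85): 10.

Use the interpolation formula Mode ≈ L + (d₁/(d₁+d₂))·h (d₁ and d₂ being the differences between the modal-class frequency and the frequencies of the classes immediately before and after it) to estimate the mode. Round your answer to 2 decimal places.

Modal class: [35, 45) (highest frequency 21).
d₁ = 21 − 12 = 9, d₂ = 21 − 18 = 3
Mode ≈ 35 + (9/(9+3)) × 10 = 35 + 7.5000 = 42.5000

42.50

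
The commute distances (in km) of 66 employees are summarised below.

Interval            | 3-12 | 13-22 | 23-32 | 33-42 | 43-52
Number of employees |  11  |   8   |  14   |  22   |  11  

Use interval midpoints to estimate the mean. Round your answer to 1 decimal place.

29.6

Midpoints: 7.5, 17.5, 27.5, 37.5, 47.5
Σfm = 11×7.5 + 8×17.5 + 14×27.5 + 22×37.5 + 11×47.5 = 1955
n = Σf = 66
Mean = 1955 / 66 = 29.6212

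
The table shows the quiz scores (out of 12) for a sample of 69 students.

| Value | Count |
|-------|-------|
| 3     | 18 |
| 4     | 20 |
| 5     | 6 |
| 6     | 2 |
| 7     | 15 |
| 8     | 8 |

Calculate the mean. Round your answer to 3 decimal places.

Values: 3, 4, 5, 6, 7, 8
Σfx = 18×3 + 20×4 + 6×5 + 2×6 + 15×7 + 8×8 = 345
n = Σf = 69
Mean = 345 / 69 = 5.0000

5.000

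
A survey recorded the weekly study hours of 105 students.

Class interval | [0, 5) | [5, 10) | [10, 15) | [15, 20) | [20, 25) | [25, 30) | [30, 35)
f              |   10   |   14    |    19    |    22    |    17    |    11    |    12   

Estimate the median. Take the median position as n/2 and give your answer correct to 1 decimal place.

Cumulative frequencies: 10, 24, 43, 65, 82, 93, 105
n = 105; position = n/2 = 52.5.
This falls in the class [15, 20): L = 15, F = 43, f = 22, h = 5.
Median ≈ 15 + ((52.5 − 43) / 22) × 5 = 17.1591

17.2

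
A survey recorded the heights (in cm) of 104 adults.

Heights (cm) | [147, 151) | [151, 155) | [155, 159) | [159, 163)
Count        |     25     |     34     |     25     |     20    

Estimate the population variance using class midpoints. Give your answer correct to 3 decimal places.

17.633

Midpoints: 149, 153, 157, 161
n = 104, Σfm = 16072, mean = 154.5385
Σfm² = 2485576
Σf(m − x̄)² = Σfm² − (Σfm)²/n = 2485576 − 16072²/104 = 1833.8462
Population variance = 1833.8462 / 104 = 17.6331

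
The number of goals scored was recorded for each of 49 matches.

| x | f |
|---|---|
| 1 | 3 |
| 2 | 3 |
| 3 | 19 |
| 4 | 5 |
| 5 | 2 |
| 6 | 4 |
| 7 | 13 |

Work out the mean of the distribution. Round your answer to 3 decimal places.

Values: 1, 2, 3, 4, 5, 6, 7
Σfx = 3×1 + 3×2 + 19×3 + 5×4 + 2×5 + 4×6 + 13×7 = 211
n = Σf = 49
Mean = 211 / 49 = 4.3061

4.306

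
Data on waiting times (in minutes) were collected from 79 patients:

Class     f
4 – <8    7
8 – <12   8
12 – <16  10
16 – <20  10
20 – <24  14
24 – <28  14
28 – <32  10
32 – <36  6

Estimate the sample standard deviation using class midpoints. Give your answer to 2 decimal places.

8.24

Midpoints: 6, 10, 14, 18, 22, 26, 30, 34
n = 79, Σfm = 1618, mean = 20.4810
Σfm² = 38428
Σf(m − x̄)² = Σfm² − (Σfm)²/n = 38428 − 1618²/79 = 5289.7215
Sample variance = 5289.7215 / 78 = 67.8169
Standard deviation = √67.8169 = 8.2351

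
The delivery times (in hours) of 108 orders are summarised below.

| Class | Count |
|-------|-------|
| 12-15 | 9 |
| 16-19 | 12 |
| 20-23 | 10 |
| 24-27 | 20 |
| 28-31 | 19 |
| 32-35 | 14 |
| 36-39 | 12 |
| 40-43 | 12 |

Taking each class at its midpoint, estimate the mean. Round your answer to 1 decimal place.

28.1

Midpoints: 13.5, 17.5, 21.5, 25.5, 29.5, 33.5, 37.5, 41.5
Σfm = 9×13.5 + 12×17.5 + 10×21.5 + 20×25.5 + 19×29.5 + 14×33.5 + 12×37.5 + 12×41.5 = 3034
n = Σf = 108
Mean = 3034 / 108 = 28.0926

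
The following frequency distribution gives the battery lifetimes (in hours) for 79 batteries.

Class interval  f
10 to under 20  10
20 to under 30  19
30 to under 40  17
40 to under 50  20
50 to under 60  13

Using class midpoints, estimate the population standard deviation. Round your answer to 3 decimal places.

Midpoints: 15, 25, 35, 45, 55
n = 79, Σfm = 2835, mean = 35.8861
Σfm² = 114775
Σf(m − x̄)² = Σfm² − (Σfm)²/n = 114775 − 2835²/79 = 13037.9747
Population variance = 13037.9747 / 79 = 165.0377
Standard deviation = √165.0377 = 12.8467

12.847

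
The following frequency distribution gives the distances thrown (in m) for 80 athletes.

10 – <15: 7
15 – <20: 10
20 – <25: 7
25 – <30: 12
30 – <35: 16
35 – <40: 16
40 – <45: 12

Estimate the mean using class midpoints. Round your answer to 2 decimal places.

Midpoints: 12.5, 17.5, 22.5, 27.5, 32.5, 37.5, 42.5
Σfm = 7×12.5 + 10×17.5 + 7×22.5 + 12×27.5 + 16×32.5 + 16×37.5 + 12×42.5 = 2380
n = Σf = 80
Mean = 2380 / 80 = 29.7500

29.75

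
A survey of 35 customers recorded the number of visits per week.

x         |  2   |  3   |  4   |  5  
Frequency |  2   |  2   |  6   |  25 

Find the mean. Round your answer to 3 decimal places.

Values: 2, 3, 4, 5
Σfx = 2×2 + 2×3 + 6×4 + 25×5 = 159
n = Σf = 35
Mean = 159 / 35 = 4.5429

4.543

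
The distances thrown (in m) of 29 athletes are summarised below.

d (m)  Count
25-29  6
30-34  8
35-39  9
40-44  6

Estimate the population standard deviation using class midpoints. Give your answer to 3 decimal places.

Midpoints: 27, 32, 37, 42
n = 29, Σfm = 1003, mean = 34.5862
Σfm² = 35471
Σf(m − x̄)² = Σfm² − (Σfm)²/n = 35471 − 1003²/29 = 781.0345
Population variance = 781.0345 / 29 = 26.9322
Standard deviation = √26.9322 = 5.1896

5.190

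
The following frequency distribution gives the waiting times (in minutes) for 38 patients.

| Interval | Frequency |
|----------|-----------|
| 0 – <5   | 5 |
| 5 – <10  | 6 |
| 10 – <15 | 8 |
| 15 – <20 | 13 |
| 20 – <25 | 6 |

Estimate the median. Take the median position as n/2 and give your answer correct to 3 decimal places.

Cumulative frequencies: 5, 11, 19, 32, 38
n = 38; position = n/2 = 19.
This falls in the class 10 – <15: L = 10, F = 11, f = 8, h = 5.
Median ≈ 10 + ((19 − 11) / 8) × 5 = 15.0000

15.000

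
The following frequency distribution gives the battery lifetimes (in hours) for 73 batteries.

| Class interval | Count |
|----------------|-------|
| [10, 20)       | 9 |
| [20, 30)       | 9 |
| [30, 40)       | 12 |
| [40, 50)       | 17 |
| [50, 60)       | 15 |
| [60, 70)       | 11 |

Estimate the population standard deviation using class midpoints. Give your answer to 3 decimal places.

15.812

Midpoints: 15, 25, 35, 45, 55, 65
n = 73, Σfm = 3085, mean = 42.2603
Σfm² = 148625
Σf(m − x̄)² = Σfm² − (Σfm)²/n = 148625 − 3085²/73 = 18252.0548
Population variance = 18252.0548 / 73 = 250.0281
Standard deviation = √250.0281 = 15.8123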